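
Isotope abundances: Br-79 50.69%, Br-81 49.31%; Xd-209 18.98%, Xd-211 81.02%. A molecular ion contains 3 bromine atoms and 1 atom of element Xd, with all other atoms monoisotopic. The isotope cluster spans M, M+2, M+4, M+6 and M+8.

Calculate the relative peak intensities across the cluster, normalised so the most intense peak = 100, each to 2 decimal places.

Bromine pattern (n=3): 0.13024674 : 0.3801026 : 0.36975457 : 0.11989609
Element Xd pattern (n=1): 0.1898 : 0.8102
Convolve the two distributions (both contribute in 2-u steps):
  M: 0.13024674×0.1898 = 0.024721
  M+2: 0.13024674×0.8102 + 0.3801026×0.1898 = 0.177669
  M+4: 0.3801026×0.8102 + 0.36975457×0.1898 = 0.378139
  M+6: 0.36975457×0.8102 + 0.11989609×0.1898 = 0.322331
  M+8: 0.11989609×0.8102 = 0.097140
Scale to base peak (0.378139) = 100: 6.54 : 46.99 : 100.00 : 85.24 : 25.69

6.54 : 46.99 : 100.00 : 85.24 : 25.69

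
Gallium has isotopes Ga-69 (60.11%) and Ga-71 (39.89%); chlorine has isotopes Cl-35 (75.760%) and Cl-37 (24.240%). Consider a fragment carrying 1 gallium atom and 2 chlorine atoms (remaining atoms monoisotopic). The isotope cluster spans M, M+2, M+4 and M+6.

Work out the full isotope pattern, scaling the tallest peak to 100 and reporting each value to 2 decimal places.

Gallium pattern (n=1): 0.6011 : 0.3989
Chlorine pattern (n=2): 0.57395776 : 0.36728448 : 0.05875776
Convolve the two distributions (both contribute in 2-u steps):
  M: 0.6011×0.57395776 = 0.345006
  M+2: 0.6011×0.36728448 + 0.3989×0.57395776 = 0.449726
  M+4: 0.6011×0.05875776 + 0.3989×0.36728448 = 0.181829
  M+6: 0.3989×0.05875776 = 0.023438
Scale to base peak (0.449726) = 100: 76.71 : 100.00 : 40.43 : 5.21

76.71 : 100.00 : 40.43 : 5.21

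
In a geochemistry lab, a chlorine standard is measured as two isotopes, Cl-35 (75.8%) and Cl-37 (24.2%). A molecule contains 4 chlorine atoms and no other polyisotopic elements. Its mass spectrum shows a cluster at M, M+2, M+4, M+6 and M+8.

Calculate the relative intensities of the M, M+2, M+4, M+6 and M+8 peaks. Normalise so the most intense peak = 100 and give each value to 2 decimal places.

Expanding (0.758 + 0.242)^4:
P(M) = 0.758^4 = 0.330124
P(M+2) = 4 × 0.758^3 × 0.242^1 = 0.421583
P(M+4) = 6 × 0.758^2 × 0.242^2 = 0.201893
P(M+6) = 4 × 0.758^1 × 0.242^3 = 0.042971
P(M+8) = 0.242^4 = 0.003430
The M+2 peak is largest (0.421583); scaling to 100 gives 78.31 : 100.00 : 47.89 : 10.19 : 0.81.

78.31 : 100.00 : 47.89 : 10.19 : 0.81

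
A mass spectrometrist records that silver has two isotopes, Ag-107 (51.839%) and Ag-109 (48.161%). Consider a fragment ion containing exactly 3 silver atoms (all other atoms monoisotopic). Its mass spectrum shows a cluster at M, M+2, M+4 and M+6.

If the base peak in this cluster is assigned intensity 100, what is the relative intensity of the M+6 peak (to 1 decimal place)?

Term probabilities: M 0.1393, M+2 0.3883, M+4 0.3607, M+6 0.1117. Base peak = M+2.
P(M+2) = C(3,1) × 0.51839^2 × 0.48161^1 = 3 × 0.26872819 × 0.48161 = 0.388267 (base)
P(M+6) = C(3,3) × 0.51839^0 × 0.48161^3 = 1 × 1.0000 × 0.11170857 = 0.111709
Relative intensity = 0.111709 / 0.388267 × 100 = 28.8

28.8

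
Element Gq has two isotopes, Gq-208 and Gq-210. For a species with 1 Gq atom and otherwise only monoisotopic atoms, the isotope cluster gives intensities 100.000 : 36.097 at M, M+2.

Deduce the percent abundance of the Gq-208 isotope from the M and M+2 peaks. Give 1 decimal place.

Let p = fractional abundance of Gq-208. I(M+2)/I(M) = [C(1,1)·p^0·(1−p)] / p^1 = 1·(1−p)/p = 36.097/100.000 = 0.3610
(1−p)/p = 0.3610/1 = 0.3610  ⇒  p = 1/(1 + 0.3610) = 0.7348
Gq-208: 73.5%, Gq-210: 26.5%.

73.5%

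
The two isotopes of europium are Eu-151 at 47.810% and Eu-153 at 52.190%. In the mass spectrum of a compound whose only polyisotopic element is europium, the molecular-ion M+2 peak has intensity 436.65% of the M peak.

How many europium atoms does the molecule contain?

4

With n Eu atoms, P(M+2)/P(M) = C(n,1)·p^(n−1)q / p^n = n·q/p = n · 0.52190/0.47810.
n = 4.3665 × 0.47810/0.52190 = 4.00 ≈ 4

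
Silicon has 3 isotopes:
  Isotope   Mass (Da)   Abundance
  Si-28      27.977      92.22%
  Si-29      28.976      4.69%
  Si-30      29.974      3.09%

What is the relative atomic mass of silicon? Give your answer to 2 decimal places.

28.09 Da

The abundance-weighted mean is 0.9222 × 27.977 + 0.0469 × 28.976 + 0.0309 × 29.974
= 25.8004 + 1.3590 + 0.9262 = 28.0856 Da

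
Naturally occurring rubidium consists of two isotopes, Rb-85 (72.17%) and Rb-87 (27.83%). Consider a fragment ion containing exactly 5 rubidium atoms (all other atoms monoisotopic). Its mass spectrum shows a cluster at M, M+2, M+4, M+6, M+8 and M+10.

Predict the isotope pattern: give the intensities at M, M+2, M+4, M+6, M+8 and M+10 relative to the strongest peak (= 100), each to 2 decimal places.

Expanding (0.7217 + 0.2783)^5:
P(M) = 0.7217^5 = 0.195787
P(M+2) = 5 × 0.7217^4 × 0.2783^1 = 0.377494
P(M+4) = 10 × 0.7217^3 × 0.2783^2 = 0.291136
P(M+6) = 10 × 0.7217^2 × 0.2783^3 = 0.112267
P(M+8) = 5 × 0.7217^1 × 0.2783^4 = 0.021646
P(M+10) = 0.2783^5 = 0.001669
The M+2 peak is largest (0.377494); scaling to 100 gives 51.86 : 100.00 : 77.12 : 29.74 : 5.73 : 0.44.

51.86 : 100.00 : 77.12 : 29.74 : 5.73 : 0.44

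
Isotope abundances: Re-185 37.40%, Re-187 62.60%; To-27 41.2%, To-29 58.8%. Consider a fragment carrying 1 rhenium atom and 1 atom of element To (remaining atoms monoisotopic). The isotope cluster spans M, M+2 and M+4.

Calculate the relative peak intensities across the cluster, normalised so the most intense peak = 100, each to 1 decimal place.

Rhenium pattern (n=1): 0.3740 : 0.6260
Element To pattern (n=1): 0.4120 : 0.5880
Convolve the two distributions (both contribute in 2-u steps):
  M: 0.3740×0.4120 = 0.154088
  M+2: 0.3740×0.5880 + 0.6260×0.4120 = 0.477824
  M+4: 0.6260×0.5880 = 0.368088
Scale to base peak (0.477824) = 100: 32.2 : 100.0 : 77.0

32.2 : 100.0 : 77.0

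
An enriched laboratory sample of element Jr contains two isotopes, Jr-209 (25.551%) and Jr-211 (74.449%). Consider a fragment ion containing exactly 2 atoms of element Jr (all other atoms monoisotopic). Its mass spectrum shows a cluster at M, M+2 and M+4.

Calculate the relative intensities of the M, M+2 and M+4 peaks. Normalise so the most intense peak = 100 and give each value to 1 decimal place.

Each Jr atom is independently Jr-209 (p = 0.25551) or Jr-211 (q = 0.74449); the cluster is the binomial expansion (p + q)^2.
P(M) = 0.25551^2 = 0.065285
P(M+2) = 2 × 0.25551^1 × 0.74449^1 = 0.380449
P(M+4) = 0.74449^2 = 0.554265
The M+4 peak is largest (0.554265); scaling to 100 gives 11.8 : 68.6 : 100.0.

11.8 : 68.6 : 100.0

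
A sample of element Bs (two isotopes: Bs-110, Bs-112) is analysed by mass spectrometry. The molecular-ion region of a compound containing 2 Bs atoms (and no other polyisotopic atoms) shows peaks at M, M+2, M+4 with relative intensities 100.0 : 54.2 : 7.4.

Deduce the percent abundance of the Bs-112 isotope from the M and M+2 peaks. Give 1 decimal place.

21.3%

Write p for the Bs-110 fraction. I(M+2)/I(M) = [C(2,1)·p^1·(1−p)] / p^2 = 2·(1−p)/p = 54.2/100.0 = 0.5420
(1−p)/p = 0.5420/2 = 0.2710  ⇒  p = 1/(1 + 0.2710) = 0.7868
Bs-110: 78.7%, Bs-112: 21.3%.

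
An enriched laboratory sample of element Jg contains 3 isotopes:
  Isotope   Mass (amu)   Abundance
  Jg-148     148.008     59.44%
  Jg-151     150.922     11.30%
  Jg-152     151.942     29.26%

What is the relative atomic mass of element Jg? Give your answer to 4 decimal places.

149.4884 amu

Weight each isotope mass by its fractional abundance: 0.5944 × 148.008 + 0.1130 × 150.922 + 0.2926 × 151.942
= 87.97596 + 17.05419 + 44.45823 = 149.48838 amu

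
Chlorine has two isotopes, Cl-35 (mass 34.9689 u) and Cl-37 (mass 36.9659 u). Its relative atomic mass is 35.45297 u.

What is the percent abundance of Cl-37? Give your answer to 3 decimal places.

24.240%

Writing the weighted mean with unknown fraction x of Cl-35:
34.9689·x + 36.9659·(1 − x) = 35.45297
(34.9689 − 36.9659)·x = 35.45297 − 36.9659
x = -1.51293 / -1.9970 = 0.75760 → 75.760% Cl-35, 24.240% Cl-37.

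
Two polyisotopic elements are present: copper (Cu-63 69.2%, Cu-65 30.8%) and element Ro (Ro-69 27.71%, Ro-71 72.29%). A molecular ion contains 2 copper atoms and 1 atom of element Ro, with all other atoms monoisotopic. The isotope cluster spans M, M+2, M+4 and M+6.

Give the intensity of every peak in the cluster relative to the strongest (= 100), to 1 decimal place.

28.6 : 100.0 : 72.0 : 14.8

Copper pattern (n=2): 0.478864 : 0.426272 : 0.094864
Element Ro pattern (n=1): 0.2771 : 0.7229
Convolve the two distributions (both contribute in 2-u steps):
  M: 0.478864×0.2771 = 0.132693
  M+2: 0.478864×0.7229 + 0.426272×0.2771 = 0.464291
  M+4: 0.426272×0.7229 + 0.094864×0.2771 = 0.334439
  M+6: 0.094864×0.7229 = 0.068577
Scale to base peak (0.464291) = 100: 28.6 : 100.0 : 72.0 : 14.8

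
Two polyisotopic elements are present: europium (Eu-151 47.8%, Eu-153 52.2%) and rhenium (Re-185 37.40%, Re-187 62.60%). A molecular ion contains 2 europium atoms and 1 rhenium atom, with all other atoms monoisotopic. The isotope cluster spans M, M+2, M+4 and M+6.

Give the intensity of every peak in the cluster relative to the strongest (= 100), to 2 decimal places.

20.63 : 79.57 : 100.00 : 41.17

Europium pattern (n=2): 0.228484 : 0.499032 : 0.272484
Rhenium pattern (n=1): 0.3740 : 0.6260
Convolve the two distributions (both contribute in 2-u steps):
  M: 0.228484×0.3740 = 0.085453
  M+2: 0.228484×0.6260 + 0.499032×0.3740 = 0.329669
  M+4: 0.499032×0.6260 + 0.272484×0.3740 = 0.414303
  M+6: 0.272484×0.6260 = 0.170575
Scale to base peak (0.414303) = 100: 20.63 : 79.57 : 100.00 : 41.17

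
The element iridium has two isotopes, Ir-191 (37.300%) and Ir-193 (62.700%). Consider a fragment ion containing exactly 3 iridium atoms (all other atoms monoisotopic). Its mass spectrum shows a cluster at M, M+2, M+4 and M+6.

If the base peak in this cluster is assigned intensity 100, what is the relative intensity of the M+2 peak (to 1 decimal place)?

59.5

Term probabilities: M 0.0519, M+2 0.2617, M+4 0.4399, M+6 0.2465. Base peak = M+4.
P(M+4) = C(3,2) × 0.37300^1 × 0.62700^2 = 3 × 0.3730 × 0.393129 = 0.439911 (base)
P(M+2) = C(3,1) × 0.37300^2 × 0.62700^1 = 3 × 0.139129 × 0.6270 = 0.261702
Relative intensity = 0.261702 / 0.439911 × 100 = 59.5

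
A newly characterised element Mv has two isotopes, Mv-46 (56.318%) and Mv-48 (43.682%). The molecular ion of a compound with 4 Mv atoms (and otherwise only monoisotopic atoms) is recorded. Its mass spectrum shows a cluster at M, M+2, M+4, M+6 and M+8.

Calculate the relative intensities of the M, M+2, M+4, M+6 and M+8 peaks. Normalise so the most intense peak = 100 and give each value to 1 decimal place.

27.7 : 86.0 : 100.0 : 51.7 : 10.0

Each Mv atom is independently Mv-46 (p = 0.56318) or Mv-48 (q = 0.43682); the cluster is the binomial expansion (p + q)^4.
P(M) = 0.56318^4 = 0.100598
P(M+2) = 4 × 0.56318^3 × 0.43682^1 = 0.312107
P(M+4) = 6 × 0.56318^2 × 0.43682^2 = 0.363120
P(M+6) = 4 × 0.56318^1 × 0.43682^3 = 0.187765
P(M+8) = 0.43682^4 = 0.036409
The M+4 peak is largest (0.363120); scaling to 100 gives 27.7 : 86.0 : 100.0 : 51.7 : 10.0.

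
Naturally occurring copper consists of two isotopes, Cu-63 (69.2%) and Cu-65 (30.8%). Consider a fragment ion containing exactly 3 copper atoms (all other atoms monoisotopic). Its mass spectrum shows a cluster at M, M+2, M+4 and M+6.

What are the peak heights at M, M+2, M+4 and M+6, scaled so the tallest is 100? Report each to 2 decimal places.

The 3 Cu atoms are independent, so intensities follow the terms of (0.692 + 0.308)^3.
P(M) = 0.692^3 = 0.331374
P(M+2) = 3 × 0.692^2 × 0.308^1 = 0.442470
P(M+4) = 3 × 0.692^1 × 0.308^2 = 0.196938
P(M+6) = 0.308^3 = 0.029218
The M+2 peak is largest (0.442470); scaling to 100 gives 74.89 : 100.00 : 44.51 : 6.60.

74.89 : 100.00 : 44.51 : 6.60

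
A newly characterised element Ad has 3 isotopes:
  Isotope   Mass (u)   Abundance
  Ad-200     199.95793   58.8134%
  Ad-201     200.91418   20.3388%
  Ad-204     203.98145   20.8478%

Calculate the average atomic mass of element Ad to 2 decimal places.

Weight each isotope mass by its fractional abundance: 0.588134 × 199.95793 + 0.203388 × 200.91418 + 0.208478 × 203.98145
= 117.602057 + 40.863533 + 42.525645 = 200.991235 u

200.99 u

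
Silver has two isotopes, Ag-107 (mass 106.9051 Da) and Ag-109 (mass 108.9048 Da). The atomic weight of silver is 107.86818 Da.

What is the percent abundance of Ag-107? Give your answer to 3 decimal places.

Let x be the fractional abundance of Ag-107; then Ag-109 has abundance 1 − x.
106.9051·x + 108.9048·(1 − x) = 107.86818
(106.9051 − 108.9048)·x = 107.86818 − 108.9048
x = -1.03662 / -1.9997 = 0.51839 → 51.839% Ag-107, 48.161% Ag-109.

51.839%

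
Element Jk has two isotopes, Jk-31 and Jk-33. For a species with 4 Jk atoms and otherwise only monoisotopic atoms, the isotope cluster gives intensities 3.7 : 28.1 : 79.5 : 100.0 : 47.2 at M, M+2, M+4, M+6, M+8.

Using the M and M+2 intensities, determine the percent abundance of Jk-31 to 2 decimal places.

If p is the fraction of Jk that is Jk-31, then I(M+2)/I(M) = [C(4,1)·p^3·(1−p)] / p^4 = 4·(1−p)/p = 28.1/3.7 = 7.5946
(1−p)/p = 7.5946/4 = 1.8986  ⇒  p = 1/(1 + 1.8986) = 0.3450
Jk-31: 34.50%, Jk-33: 65.50%.

34.50%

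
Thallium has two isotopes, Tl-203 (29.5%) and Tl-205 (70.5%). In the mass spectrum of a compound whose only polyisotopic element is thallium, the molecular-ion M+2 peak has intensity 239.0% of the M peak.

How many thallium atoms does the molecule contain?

1

With n Tl atoms, P(M+2)/P(M) = C(n,1)·p^(n−1)q / p^n = n·q/p = n · 0.705/0.295.
n = 2.390 × 0.295/0.705 = 1.00 ≈ 1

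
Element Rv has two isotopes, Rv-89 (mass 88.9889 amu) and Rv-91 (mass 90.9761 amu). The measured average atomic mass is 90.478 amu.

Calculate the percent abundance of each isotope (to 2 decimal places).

With x = fraction of Rv-89 (so Rv-91 is 1 − x):
88.9889·x + 90.9761·(1 − x) = 90.478
(88.9889 − 90.9761)·x = 90.478 − 90.9761
x = -0.4981 / -1.9872 = 0.25065 → 25.07% Rv-89, 74.93% Rv-91.

Rv-89: 25.07%, Rv-91: 74.93%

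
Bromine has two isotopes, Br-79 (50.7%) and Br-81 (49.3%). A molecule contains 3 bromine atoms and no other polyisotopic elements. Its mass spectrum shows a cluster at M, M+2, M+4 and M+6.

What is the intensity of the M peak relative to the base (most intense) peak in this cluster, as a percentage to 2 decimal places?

Term probabilities: M 0.1303, M+2 0.3802, M+4 0.3697, M+6 0.1198. Base peak = M+2.
P(M+2) = C(3,1) × 0.507^2 × 0.493^1 = 3 × 0.257049 × 0.4930 = 0.380175 (base)
P(M) = C(3,0) × 0.507^3 × 0.493^0 = 1 × 0.13032384 × 1.0000 = 0.130324
Relative intensity = 0.130324 / 0.380175 × 100 = 34.28

34.28%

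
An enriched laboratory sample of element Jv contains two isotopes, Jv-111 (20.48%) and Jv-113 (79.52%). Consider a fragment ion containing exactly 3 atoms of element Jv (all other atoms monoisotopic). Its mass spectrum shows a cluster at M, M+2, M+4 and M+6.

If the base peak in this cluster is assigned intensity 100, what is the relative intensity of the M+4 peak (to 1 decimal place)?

Binomial terms of (0.2048 + 0.7952)^3: M 0.0086, M+2 0.1001, M+4 0.3885, M+6 0.5028 → M+6 is the base peak.
P(M+6) = C(3,3) × 0.2048^0 × 0.7952^3 = 1 × 1.0000 × 0.50283919 = 0.502839 (base)
P(M+4) = C(3,2) × 0.2048^1 × 0.7952^2 = 3 × 0.2048 × 0.63234304 = 0.388512
Relative intensity = 0.388512 / 0.502839 × 100 = 77.3

77.3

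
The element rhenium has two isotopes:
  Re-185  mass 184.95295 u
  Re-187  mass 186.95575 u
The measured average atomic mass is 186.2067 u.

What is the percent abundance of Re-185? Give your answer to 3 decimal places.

With x = fraction of Re-185 (so Re-187 is 1 − x):
184.95295·x + 186.95575·(1 − x) = 186.2067
(184.95295 − 186.95575)·x = 186.2067 − 186.95575
x = -0.74905 / -2.00280 = 0.37400 → 37.400% Re-185, 62.600% Re-187.

37.400%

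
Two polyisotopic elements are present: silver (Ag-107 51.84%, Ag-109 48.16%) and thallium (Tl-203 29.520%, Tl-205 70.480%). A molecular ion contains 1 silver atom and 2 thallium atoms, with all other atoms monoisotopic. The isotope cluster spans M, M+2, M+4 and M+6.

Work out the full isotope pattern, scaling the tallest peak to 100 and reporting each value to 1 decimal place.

Silver pattern (n=1): 0.5184 : 0.4816
Thallium pattern (n=2): 0.08714304 : 0.41611392 : 0.49674304
Convolve the two distributions (both contribute in 2-u steps):
  M: 0.5184×0.08714304 = 0.045175
  M+2: 0.5184×0.41611392 + 0.4816×0.08714304 = 0.257682
  M+4: 0.5184×0.49674304 + 0.4816×0.41611392 = 0.457912
  M+6: 0.4816×0.49674304 = 0.239231
Scale to base peak (0.457912) = 100: 9.9 : 56.3 : 100.0 : 52.2

9.9 : 56.3 : 100.0 : 52.2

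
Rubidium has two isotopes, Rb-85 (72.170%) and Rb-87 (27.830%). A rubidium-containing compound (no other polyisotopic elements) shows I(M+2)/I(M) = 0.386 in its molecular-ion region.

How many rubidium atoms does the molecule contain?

For n independent Rb atoms, I(M+2)/I(M) = n · (abundance Rb-87) / (abundance Rb-85) = n · 0.27830/0.72170.
n = 0.386 × 0.72170/0.27830 = 1.00 ≈ 1

1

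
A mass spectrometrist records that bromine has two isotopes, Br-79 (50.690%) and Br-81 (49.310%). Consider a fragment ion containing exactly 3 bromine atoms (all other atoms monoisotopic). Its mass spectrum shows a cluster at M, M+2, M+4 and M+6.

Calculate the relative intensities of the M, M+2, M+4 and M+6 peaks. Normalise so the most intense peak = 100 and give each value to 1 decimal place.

Each Br atom is independently Br-79 (p = 0.50690) or Br-81 (q = 0.49310); the cluster is the binomial expansion (p + q)^3.
P(M) = 0.50690^3 = 0.130247
P(M+2) = 3 × 0.50690^2 × 0.49310^1 = 0.380103
P(M+4) = 3 × 0.50690^1 × 0.49310^2 = 0.369755
P(M+6) = 0.49310^3 = 0.119896
The M+2 peak is largest (0.380103); scaling to 100 gives 34.3 : 100.0 : 97.3 : 31.5.

34.3 : 100.0 : 97.3 : 31.5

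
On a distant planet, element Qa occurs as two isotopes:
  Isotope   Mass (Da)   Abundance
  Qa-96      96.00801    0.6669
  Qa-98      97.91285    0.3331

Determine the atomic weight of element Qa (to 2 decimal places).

Average mass = Σ (abundance × isotope mass) = 0.6669 × 96.00801 + 0.3331 × 97.91285
= 64.027742 + 32.614770 = 96.642512 Da

96.64 Da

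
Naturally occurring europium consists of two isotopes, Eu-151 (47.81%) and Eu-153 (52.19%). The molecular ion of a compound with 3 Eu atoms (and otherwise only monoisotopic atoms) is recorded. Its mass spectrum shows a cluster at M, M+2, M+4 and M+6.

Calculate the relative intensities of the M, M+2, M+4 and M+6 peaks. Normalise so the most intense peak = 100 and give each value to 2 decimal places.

The 3 Eu atoms are independent, so intensities follow the terms of (0.4781 + 0.5219)^3.
P(M) = 0.4781^3 = 0.109284
P(M+2) = 3 × 0.4781^2 × 0.5219^1 = 0.357887
P(M+4) = 3 × 0.4781^1 × 0.5219^2 = 0.390674
P(M+6) = 0.5219^3 = 0.142155
The M+4 peak is largest (0.390674); scaling to 100 gives 27.97 : 91.61 : 100.00 : 36.39.

27.97 : 91.61 : 100.00 : 36.39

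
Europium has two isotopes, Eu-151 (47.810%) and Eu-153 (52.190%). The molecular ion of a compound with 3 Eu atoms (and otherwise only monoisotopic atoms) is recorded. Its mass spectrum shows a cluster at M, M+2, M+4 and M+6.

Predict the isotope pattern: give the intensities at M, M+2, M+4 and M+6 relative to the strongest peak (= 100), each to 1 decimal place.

The 3 Eu atoms are independent, so intensities follow the terms of (0.47810 + 0.52190)^3.
P(M) = 0.47810^3 = 0.109284
P(M+2) = 3 × 0.47810^2 × 0.52190^1 = 0.357887
P(M+4) = 3 × 0.47810^1 × 0.52190^2 = 0.390674
P(M+6) = 0.52190^3 = 0.142155
The M+4 peak is largest (0.390674); scaling to 100 gives 28.0 : 91.6 : 100.0 : 36.4.

28.0 : 91.6 : 100.0 : 36.4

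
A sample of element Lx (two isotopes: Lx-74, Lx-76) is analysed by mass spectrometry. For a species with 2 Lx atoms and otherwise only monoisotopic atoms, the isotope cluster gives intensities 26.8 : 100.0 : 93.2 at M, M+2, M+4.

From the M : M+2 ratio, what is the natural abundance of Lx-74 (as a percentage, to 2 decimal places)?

34.90%

If p is the fraction of Lx that is Lx-74, then I(M+2)/I(M) = [C(2,1)·p^1·(1−p)] / p^2 = 2·(1−p)/p = 100.0/26.8 = 3.7313
(1−p)/p = 3.7313/2 = 1.8657  ⇒  p = 1/(1 + 1.8657) = 0.3490
Lx-74: 34.90%, Lx-76: 65.10%.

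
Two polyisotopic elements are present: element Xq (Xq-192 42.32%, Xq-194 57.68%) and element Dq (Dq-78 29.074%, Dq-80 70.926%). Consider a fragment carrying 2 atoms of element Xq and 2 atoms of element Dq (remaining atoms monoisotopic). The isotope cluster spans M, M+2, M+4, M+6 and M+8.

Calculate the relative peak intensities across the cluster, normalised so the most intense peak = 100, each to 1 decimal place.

4.0 : 30.1 : 83.5 : 100.0 : 43.7

Element Xq pattern (n=2): 0.17909824 : 0.48820352 : 0.33269824
Element Dq pattern (n=2): 0.08452975 : 0.4124205 : 0.50304975
Convolve the two distributions (both contribute in 2-u steps):
  M: 0.17909824×0.08452975 = 0.015139
  M+2: 0.17909824×0.4124205 + 0.48820352×0.08452975 = 0.115132
  M+4: 0.17909824×0.50304975 + 0.48820352×0.4124205 + 0.33269824×0.08452975 = 0.319563
  M+6: 0.48820352×0.50304975 + 0.33269824×0.4124205 = 0.382802
  M+8: 0.33269824×0.50304975 = 0.167364
Scale to base peak (0.382802) = 100: 4.0 : 30.1 : 83.5 : 100.0 : 43.7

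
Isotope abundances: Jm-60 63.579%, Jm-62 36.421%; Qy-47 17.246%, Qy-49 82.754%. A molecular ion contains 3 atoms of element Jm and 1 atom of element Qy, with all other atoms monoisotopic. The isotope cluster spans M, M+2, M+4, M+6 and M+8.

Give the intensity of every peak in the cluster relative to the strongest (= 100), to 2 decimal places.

Element Jm pattern (n=3): 0.25700471 : 0.44167265 : 0.25301058 : 0.04831206
Element Qy pattern (n=1): 0.17246 : 0.82754
Convolve the two distributions (both contribute in 2-u steps):
  M: 0.25700471×0.17246 = 0.044323
  M+2: 0.25700471×0.82754 + 0.44167265×0.17246 = 0.288853
  M+4: 0.44167265×0.82754 + 0.25301058×0.17246 = 0.409136
  M+6: 0.25301058×0.82754 + 0.04831206×0.17246 = 0.217708
  M+8: 0.04831206×0.82754 = 0.039980
Scale to base peak (0.409136) = 100: 10.83 : 70.60 : 100.00 : 53.21 : 9.77

10.83 : 70.60 : 100.00 : 53.21 : 9.77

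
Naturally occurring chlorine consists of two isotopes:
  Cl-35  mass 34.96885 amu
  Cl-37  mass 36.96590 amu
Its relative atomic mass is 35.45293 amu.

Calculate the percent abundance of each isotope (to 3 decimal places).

Writing the weighted mean with unknown fraction x of Cl-35:
34.96885·x + 36.96590·(1 − x) = 35.45293
(34.96885 − 36.96590)·x = 35.45293 − 36.96590
x = -1.51297 / -1.99705 = 0.75760 → 75.760% Cl-35, 24.240% Cl-37.

Cl-35: 75.760%, Cl-37: 24.240%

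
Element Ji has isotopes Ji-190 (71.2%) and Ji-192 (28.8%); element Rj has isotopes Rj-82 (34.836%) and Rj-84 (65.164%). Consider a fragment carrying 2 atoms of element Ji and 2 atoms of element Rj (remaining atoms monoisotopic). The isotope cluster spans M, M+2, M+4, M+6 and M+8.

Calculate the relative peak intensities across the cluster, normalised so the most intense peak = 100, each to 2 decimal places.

14.95 : 68.02 : 100.00 : 51.47 : 8.56

Element Ji pattern (n=2): 0.506944 : 0.410112 : 0.082944
Element Rj pattern (n=2): 0.12135469 : 0.45401062 : 0.42463469
Convolve the two distributions (both contribute in 2-u steps):
  M: 0.506944×0.12135469 = 0.061520
  M+2: 0.506944×0.45401062 + 0.410112×0.12135469 = 0.279927
  M+4: 0.506944×0.42463469 + 0.410112×0.45401062 + 0.082944×0.12135469 = 0.411527
  M+6: 0.410112×0.42463469 + 0.082944×0.45401062 = 0.211805
  M+8: 0.082944×0.42463469 = 0.035221
Scale to base peak (0.411527) = 100: 14.95 : 68.02 : 100.00 : 51.47 : 8.56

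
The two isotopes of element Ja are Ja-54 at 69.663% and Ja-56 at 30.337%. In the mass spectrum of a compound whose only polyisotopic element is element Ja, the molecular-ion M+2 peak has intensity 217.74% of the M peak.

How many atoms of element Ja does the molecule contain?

5

With n Ja atoms, P(M+2)/P(M) = C(n,1)·p^(n−1)q / p^n = n·q/p = n · 0.30337/0.69663.
n = 2.1774 × 0.69663/0.30337 = 5.00 ≈ 5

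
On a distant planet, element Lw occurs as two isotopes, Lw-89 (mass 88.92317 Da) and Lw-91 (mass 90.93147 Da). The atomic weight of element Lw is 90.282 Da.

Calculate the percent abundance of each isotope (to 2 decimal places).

With x = fraction of Lw-89 (so Lw-91 is 1 − x):
88.92317·x + 90.93147·(1 − x) = 90.282
(88.92317 − 90.93147)·x = 90.282 − 90.93147
x = -0.64947 / -2.00830 = 0.32339 → 32.34% Lw-89, 67.66% Lw-91.

Lw-89: 32.34%, Lw-91: 67.66%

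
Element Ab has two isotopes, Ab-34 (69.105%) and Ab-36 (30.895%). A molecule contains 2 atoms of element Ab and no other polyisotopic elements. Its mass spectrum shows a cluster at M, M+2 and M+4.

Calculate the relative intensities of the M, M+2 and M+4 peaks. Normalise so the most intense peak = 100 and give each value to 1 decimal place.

100.0 : 89.4 : 20.0

Each Ab atom is independently Ab-34 (p = 0.69105) or Ab-36 (q = 0.30895); the cluster is the binomial expansion (p + q)^2.
P(M) = 0.69105^2 = 0.477550
P(M+2) = 2 × 0.69105^1 × 0.30895^1 = 0.427000
P(M+4) = 0.30895^2 = 0.095450
The M peak is largest (0.477550); scaling to 100 gives 100.0 : 89.4 : 20.0.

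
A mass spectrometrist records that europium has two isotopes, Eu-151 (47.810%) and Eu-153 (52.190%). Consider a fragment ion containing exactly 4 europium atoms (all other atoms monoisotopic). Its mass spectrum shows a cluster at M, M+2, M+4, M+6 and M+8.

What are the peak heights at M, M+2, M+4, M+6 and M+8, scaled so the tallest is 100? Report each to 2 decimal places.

13.99 : 61.07 : 100.00 : 72.77 : 19.86

Expanding (0.47810 + 0.52190)^4:
P(M) = 0.47810^4 = 0.052249
P(M+2) = 4 × 0.47810^3 × 0.52190^1 = 0.228141
P(M+4) = 6 × 0.47810^2 × 0.52190^2 = 0.373563
P(M+6) = 4 × 0.47810^1 × 0.52190^3 = 0.271857
P(M+8) = 0.52190^4 = 0.074191
The M+4 peak is largest (0.373563); scaling to 100 gives 13.99 : 61.07 : 100.00 : 72.77 : 19.86.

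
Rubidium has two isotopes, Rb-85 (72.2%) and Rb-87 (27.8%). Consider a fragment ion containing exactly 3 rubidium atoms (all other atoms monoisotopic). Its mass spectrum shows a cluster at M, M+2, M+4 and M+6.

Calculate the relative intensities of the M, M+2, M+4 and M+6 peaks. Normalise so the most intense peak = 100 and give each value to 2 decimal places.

86.57 : 100.00 : 38.50 : 4.94

Expanding (0.722 + 0.278)^3:
P(M) = 0.722^3 = 0.376367
P(M+2) = 3 × 0.722^2 × 0.278^1 = 0.434751
P(M+4) = 3 × 0.722^1 × 0.278^2 = 0.167397
P(M+6) = 0.278^3 = 0.021485
The M+2 peak is largest (0.434751); scaling to 100 gives 86.57 : 100.00 : 38.50 : 4.94.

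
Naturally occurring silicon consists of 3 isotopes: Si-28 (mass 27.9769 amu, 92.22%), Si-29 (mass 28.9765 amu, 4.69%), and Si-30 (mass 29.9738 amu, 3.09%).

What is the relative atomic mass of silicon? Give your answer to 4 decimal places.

Ar = Σ fᵢ·mᵢ = 0.9222 × 27.9769 + 0.0469 × 28.9765 + 0.0309 × 29.9738
= 25.80030 + 1.35900 + 0.92619 = 28.08549 amu

28.0855 amu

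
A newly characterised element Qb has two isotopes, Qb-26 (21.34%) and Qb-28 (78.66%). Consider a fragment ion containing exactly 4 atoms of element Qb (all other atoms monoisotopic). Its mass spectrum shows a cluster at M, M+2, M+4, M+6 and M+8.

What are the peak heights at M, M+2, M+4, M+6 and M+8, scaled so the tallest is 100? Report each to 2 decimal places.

0.50 : 7.36 : 40.69 : 100.00 : 92.15

Expanding (0.2134 + 0.7866)^4:
P(M) = 0.2134^4 = 0.002074
P(M+2) = 4 × 0.2134^3 × 0.7866^1 = 0.030577
P(M+4) = 6 × 0.2134^2 × 0.7866^2 = 0.169063
P(M+6) = 4 × 0.2134^1 × 0.7866^3 = 0.415448
P(M+8) = 0.7866^4 = 0.382839
The M+6 peak is largest (0.415448); scaling to 100 gives 0.50 : 7.36 : 40.69 : 100.00 : 92.15.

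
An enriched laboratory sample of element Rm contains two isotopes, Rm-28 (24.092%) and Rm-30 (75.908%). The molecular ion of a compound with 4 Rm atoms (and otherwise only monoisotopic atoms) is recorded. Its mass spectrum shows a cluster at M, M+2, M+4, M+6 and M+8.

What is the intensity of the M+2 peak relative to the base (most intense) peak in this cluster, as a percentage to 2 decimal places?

Binomial terms of (0.24092 + 0.75908)^4: M 0.0034, M+2 0.0425, M+4 0.2007, M+6 0.4215, M+8 0.3320 → M+6 is the base peak.
P(M+6) = C(4,3) × 0.24092^1 × 0.75908^3 = 4 × 0.24092 × 0.43738375 = 0.421498 (base)
P(M+2) = C(4,1) × 0.24092^3 × 0.75908^1 = 4 × 0.01398359 × 0.75908 = 0.042459
Relative intensity = 0.042459 / 0.421498 × 100 = 10.07

10.07%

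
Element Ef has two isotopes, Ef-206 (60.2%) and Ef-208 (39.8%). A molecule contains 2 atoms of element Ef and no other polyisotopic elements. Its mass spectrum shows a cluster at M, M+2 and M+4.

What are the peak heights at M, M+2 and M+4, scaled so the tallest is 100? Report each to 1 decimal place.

75.6 : 100.0 : 33.1

The 2 Ef atoms are independent, so intensities follow the terms of (0.602 + 0.398)^2.
P(M) = 0.602^2 = 0.362404
P(M+2) = 2 × 0.602^1 × 0.398^1 = 0.479192
P(M+4) = 0.398^2 = 0.158404
The M+2 peak is largest (0.479192); scaling to 100 gives 75.6 : 100.0 : 33.1.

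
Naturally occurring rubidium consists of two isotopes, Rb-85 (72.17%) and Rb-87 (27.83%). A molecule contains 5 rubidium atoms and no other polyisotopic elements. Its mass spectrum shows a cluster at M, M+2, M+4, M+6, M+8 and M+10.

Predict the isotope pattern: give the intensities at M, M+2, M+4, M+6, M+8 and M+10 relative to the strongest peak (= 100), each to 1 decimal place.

51.9 : 100.0 : 77.1 : 29.7 : 5.7 : 0.4

The 5 Rb atoms are independent, so intensities follow the terms of (0.7217 + 0.2783)^5.
P(M) = 0.7217^5 = 0.195787
P(M+2) = 5 × 0.7217^4 × 0.2783^1 = 0.377494
P(M+4) = 10 × 0.7217^3 × 0.2783^2 = 0.291136
P(M+6) = 10 × 0.7217^2 × 0.2783^3 = 0.112267
P(M+8) = 5 × 0.7217^1 × 0.2783^4 = 0.021646
P(M+10) = 0.2783^5 = 0.001669
The M+2 peak is largest (0.377494); scaling to 100 gives 51.9 : 100.0 : 77.1 : 29.7 : 5.7 : 0.4.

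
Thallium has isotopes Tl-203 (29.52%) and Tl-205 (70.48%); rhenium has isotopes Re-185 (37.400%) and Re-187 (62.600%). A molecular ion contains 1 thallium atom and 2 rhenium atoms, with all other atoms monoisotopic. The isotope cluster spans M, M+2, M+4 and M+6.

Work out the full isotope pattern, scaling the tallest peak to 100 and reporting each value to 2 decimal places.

Thallium pattern (n=1): 0.2952 : 0.7048
Rhenium pattern (n=2): 0.139876 : 0.468248 : 0.391876
Convolve the two distributions (both contribute in 2-u steps):
  M: 0.2952×0.139876 = 0.041291
  M+2: 0.2952×0.468248 + 0.7048×0.139876 = 0.236811
  M+4: 0.2952×0.391876 + 0.7048×0.468248 = 0.445703
  M+6: 0.7048×0.391876 = 0.276194
Scale to base peak (0.445703) = 100: 9.26 : 53.13 : 100.00 : 61.97

9.26 : 53.13 : 100.00 : 61.97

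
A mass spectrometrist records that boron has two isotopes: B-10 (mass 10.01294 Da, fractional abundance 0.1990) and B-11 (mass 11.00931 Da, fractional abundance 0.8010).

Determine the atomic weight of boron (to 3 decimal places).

The abundance-weighted mean is 0.1990 × 10.01294 + 0.8010 × 11.00931
= 1.992575 + 8.818457 = 10.811032 Da

10.811 Da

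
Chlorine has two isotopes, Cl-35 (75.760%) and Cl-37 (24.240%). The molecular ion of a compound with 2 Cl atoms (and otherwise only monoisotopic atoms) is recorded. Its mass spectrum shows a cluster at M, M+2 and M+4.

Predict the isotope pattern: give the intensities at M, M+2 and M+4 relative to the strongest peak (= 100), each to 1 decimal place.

Each Cl atom is independently Cl-35 (p = 0.75760) or Cl-37 (q = 0.24240); the cluster is the binomial expansion (p + q)^2.
P(M) = 0.75760^2 = 0.573958
P(M+2) = 2 × 0.75760^1 × 0.24240^1 = 0.367284
P(M+4) = 0.24240^2 = 0.058758
The M peak is largest (0.573958); scaling to 100 gives 100.0 : 64.0 : 10.2.

100.0 : 64.0 : 10.2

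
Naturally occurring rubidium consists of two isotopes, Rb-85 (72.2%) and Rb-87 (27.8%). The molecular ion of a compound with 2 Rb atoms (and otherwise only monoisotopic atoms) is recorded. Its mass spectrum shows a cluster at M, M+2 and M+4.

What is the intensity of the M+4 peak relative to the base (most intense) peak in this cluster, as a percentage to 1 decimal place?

14.8%

Binomial terms of (0.722 + 0.278)^2: M 0.5213, M+2 0.4014, M+4 0.0773 → M is the base peak.
P(M) = C(2,0) × 0.722^2 × 0.278^0 = 1 × 0.521284 × 1.0000 = 0.521284 (base)
P(M+4) = C(2,2) × 0.722^0 × 0.278^2 = 1 × 1.0000 × 0.077284 = 0.077284
Relative intensity = 0.077284 / 0.521284 × 100 = 14.8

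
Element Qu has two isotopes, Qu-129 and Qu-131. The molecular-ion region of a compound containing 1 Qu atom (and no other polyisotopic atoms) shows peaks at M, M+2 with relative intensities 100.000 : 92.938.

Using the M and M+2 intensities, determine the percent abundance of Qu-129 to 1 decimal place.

Write p for the Qu-129 fraction. I(M+2)/I(M) = [C(1,1)·p^0·(1−p)] / p^1 = 1·(1−p)/p = 92.938/100.000 = 0.9294
(1−p)/p = 0.9294/1 = 0.9294  ⇒  p = 1/(1 + 0.9294) = 0.5183
Qu-129: 51.8%, Qu-131: 48.2%.

51.8%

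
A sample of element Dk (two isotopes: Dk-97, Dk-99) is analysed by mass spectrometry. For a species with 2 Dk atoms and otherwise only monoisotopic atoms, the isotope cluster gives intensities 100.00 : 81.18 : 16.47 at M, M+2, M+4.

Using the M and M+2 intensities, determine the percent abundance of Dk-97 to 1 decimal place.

71.1%

If p is the fraction of Dk that is Dk-97, then I(M+2)/I(M) = [C(2,1)·p^1·(1−p)] / p^2 = 2·(1−p)/p = 81.18/100.00 = 0.8118
(1−p)/p = 0.8118/2 = 0.4059  ⇒  p = 1/(1 + 0.4059) = 0.7113
Dk-97: 71.1%, Dk-99: 28.9%.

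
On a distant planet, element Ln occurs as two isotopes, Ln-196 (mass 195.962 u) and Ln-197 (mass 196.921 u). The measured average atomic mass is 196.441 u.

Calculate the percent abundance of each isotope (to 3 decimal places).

Writing the weighted mean with unknown fraction x of Ln-196:
195.962·x + 196.921·(1 − x) = 196.441
(195.962 − 196.921)·x = 196.441 − 196.921
x = -0.480 / -0.959 = 0.50052 → 50.052% Ln-196, 49.948% Ln-197.

Ln-196: 50.052%, Ln-197: 49.948%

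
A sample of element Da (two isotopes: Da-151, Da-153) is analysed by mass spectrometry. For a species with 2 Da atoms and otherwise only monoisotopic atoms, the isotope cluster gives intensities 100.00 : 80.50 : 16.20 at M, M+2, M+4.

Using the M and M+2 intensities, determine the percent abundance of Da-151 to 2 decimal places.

Write p for the Da-151 fraction. I(M+2)/I(M) = [C(2,1)·p^1·(1−p)] / p^2 = 2·(1−p)/p = 80.50/100.00 = 0.8050
(1−p)/p = 0.8050/2 = 0.4025  ⇒  p = 1/(1 + 0.4025) = 0.7130
Da-151: 71.30%, Da-153: 28.70%.

71.30%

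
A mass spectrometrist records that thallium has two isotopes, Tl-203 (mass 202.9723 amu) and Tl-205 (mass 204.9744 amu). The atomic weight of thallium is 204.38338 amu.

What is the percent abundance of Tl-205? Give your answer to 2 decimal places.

Writing the weighted mean with unknown fraction x of Tl-203:
202.9723·x + 204.9744·(1 − x) = 204.38338
(202.9723 − 204.9744)·x = 204.38338 − 204.9744
x = -0.59102 / -2.0021 = 0.29520 → 29.52% Tl-203, 70.48% Tl-205.

70.48%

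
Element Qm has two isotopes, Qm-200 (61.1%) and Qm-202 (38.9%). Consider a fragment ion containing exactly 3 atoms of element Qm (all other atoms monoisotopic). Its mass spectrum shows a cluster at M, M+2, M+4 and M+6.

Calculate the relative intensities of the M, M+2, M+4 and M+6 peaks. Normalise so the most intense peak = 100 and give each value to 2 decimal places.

The 3 Qm atoms are independent, so intensities follow the terms of (0.611 + 0.389)^3.
P(M) = 0.611^3 = 0.228099
P(M+2) = 3 × 0.611^2 × 0.389^1 = 0.435666
P(M+4) = 3 × 0.611^1 × 0.389^2 = 0.277371
P(M+6) = 0.389^3 = 0.058864
The M+2 peak is largest (0.435666); scaling to 100 gives 52.36 : 100.00 : 63.67 : 13.51.

52.36 : 100.00 : 63.67 : 13.51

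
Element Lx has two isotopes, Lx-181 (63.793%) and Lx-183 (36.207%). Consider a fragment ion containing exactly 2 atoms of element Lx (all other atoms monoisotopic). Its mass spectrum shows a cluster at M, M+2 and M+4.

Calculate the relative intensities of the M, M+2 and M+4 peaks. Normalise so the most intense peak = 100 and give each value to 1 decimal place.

The 2 Lx atoms are independent, so intensities follow the terms of (0.63793 + 0.36207)^2.
P(M) = 0.63793^2 = 0.406955
P(M+2) = 2 × 0.63793^1 × 0.36207^1 = 0.461951
P(M+4) = 0.36207^2 = 0.131095
The M+2 peak is largest (0.461951); scaling to 100 gives 88.1 : 100.0 : 28.4.

88.1 : 100.0 : 28.4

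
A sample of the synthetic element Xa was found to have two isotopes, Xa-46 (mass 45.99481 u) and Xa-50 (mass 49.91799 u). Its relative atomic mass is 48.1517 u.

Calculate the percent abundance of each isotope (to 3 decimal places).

With x = fraction of Xa-46 (so Xa-50 is 1 − x):
45.99481·x + 49.91799·(1 − x) = 48.1517
(45.99481 − 49.91799)·x = 48.1517 − 49.91799
x = -1.76629 / -3.92318 = 0.45022 → 45.022% Xa-46, 54.978% Xa-50.

Xa-46: 45.022%, Xa-50: 54.978%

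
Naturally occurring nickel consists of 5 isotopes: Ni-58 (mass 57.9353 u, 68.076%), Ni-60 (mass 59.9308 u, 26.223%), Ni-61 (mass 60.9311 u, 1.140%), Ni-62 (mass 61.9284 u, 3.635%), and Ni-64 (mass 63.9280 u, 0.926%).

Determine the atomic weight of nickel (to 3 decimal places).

58.693 u

The abundance-weighted mean is 0.68076 × 57.9353 + 0.26223 × 59.9308 + 0.01140 × 60.9311 + 0.03635 × 61.9284 + 0.00926 × 63.9280
= 39.44003 + 15.71565 + 0.69461 + 2.25110 + 0.59197 = 58.69336 u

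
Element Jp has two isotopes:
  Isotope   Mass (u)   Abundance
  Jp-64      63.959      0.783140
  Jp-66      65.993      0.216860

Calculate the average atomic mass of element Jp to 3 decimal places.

The abundance-weighted mean is 0.783140 × 63.959 + 0.216860 × 65.993
= 50.0889 + 14.3112 = 64.4001 u

64.400 u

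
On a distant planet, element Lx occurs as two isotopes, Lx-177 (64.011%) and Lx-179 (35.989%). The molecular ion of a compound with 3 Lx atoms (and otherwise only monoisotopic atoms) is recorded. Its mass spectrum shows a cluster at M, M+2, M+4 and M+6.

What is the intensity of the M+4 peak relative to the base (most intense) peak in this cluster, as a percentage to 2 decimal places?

Binomial terms of (0.64011 + 0.35989)^3: M 0.2623, M+2 0.4424, M+4 0.2487, M+6 0.0466 → M+2 is the base peak.
P(M+2) = C(3,1) × 0.64011^2 × 0.35989^1 = 3 × 0.40974081 × 0.35989 = 0.442385 (base)
P(M+4) = C(3,2) × 0.64011^1 × 0.35989^2 = 3 × 0.64011 × 0.12952081 = 0.248723
Relative intensity = 0.248723 / 0.442385 × 100 = 56.22

56.22%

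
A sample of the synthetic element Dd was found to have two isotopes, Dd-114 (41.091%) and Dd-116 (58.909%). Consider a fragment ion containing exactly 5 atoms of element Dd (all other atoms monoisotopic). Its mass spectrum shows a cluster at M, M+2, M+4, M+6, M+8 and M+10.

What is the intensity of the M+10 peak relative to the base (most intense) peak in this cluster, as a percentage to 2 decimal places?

20.55%

(0.41091 + 0.58909)^5 gives M 0.0117, M+2 0.0840, M+4 0.2408, M+6 0.3452, M+8 0.2474, M+10 0.0709; the largest is M+6.
P(M+6) = C(5,3) × 0.41091^2 × 0.58909^3 = 10 × 0.16884703 × 0.20443015 = 0.345174 (base)
P(M+10) = C(5,5) × 0.41091^0 × 0.58909^5 = 1 × 1.0000 × 0.07094279 = 0.070943
Relative intensity = 0.070943 / 0.345174 × 100 = 20.55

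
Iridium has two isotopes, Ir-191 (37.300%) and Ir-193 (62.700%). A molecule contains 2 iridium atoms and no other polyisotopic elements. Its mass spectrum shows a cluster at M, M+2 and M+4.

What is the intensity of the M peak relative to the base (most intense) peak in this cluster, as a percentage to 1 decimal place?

Binomial terms of (0.37300 + 0.62700)^2: M 0.1391, M+2 0.4677, M+4 0.3931 → M+2 is the base peak.
P(M+2) = C(2,1) × 0.37300^1 × 0.62700^1 = 2 × 0.3730 × 0.6270 = 0.467742 (base)
P(M) = C(2,0) × 0.37300^2 × 0.62700^0 = 1 × 0.139129 × 1.0000 = 0.139129
Relative intensity = 0.139129 / 0.467742 × 100 = 29.7

29.7%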